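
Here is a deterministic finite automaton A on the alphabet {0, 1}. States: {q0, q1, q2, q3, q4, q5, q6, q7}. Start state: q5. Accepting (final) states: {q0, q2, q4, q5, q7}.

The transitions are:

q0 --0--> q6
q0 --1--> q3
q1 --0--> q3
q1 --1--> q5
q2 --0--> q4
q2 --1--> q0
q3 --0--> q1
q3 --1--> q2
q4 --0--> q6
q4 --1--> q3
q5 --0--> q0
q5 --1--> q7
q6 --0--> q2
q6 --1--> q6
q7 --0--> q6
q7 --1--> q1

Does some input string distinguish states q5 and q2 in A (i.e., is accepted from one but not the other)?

No

Every state is reachable, so we keep all 8.
Initial partition by acceptance: {q0,q2,q4,q5,q7} | {q1,q3,q6}.
On input 0, block {q0,q2,q4,q5,q7} splits into {q0,q4,q7} and {q2,q5}.
Split {q1,q3,q6} by δ(·,0) → {q1,q3} and {q6}.
Stable partition: {q0,q4,q7} | {q1,q3} | {q2,q5} | {q6} — 4 equivalence classes.
q5 and q2 lie in the same block of the stable partition, so they are equivalent — no string distinguishes them.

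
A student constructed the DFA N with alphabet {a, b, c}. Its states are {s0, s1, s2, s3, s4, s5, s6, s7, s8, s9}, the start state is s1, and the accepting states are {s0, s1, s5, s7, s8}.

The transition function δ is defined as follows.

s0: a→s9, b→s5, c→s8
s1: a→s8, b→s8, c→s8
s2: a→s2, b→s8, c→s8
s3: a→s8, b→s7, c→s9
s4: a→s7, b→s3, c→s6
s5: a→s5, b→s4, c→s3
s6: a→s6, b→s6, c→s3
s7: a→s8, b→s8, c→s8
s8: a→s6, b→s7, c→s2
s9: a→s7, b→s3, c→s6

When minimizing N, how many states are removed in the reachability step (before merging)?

3

Starting at s1 and following transitions, the reachable set is {s1, s2, s3, s6, s7, s8, s9}. That leaves s0, s4, s5 unreachable — 3 in total.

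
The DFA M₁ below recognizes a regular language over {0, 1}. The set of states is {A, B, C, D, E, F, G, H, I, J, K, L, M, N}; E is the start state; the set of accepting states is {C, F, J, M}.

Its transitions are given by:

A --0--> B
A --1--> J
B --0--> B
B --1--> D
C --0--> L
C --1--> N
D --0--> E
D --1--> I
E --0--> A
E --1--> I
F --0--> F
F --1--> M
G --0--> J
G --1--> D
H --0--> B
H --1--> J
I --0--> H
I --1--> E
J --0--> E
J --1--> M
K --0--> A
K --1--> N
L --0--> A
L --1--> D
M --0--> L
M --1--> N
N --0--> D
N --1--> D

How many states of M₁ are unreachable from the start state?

4

Starting at E and following transitions, the reachable set is {A, B, D, E, H, I, J, L, M, N}. That leaves C, F, G, K unreachable — 4 in total.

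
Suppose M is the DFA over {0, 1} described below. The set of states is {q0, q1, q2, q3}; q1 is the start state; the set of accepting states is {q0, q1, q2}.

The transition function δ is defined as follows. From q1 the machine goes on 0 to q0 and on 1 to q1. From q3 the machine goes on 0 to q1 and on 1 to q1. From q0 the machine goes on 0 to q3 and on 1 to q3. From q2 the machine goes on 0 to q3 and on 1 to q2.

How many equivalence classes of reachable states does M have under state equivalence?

3

Reachable states from the start: {q0,q1,q3}. Unreachable: {q2} — drop them.
P0 = {q0,q1} | {q3}.
On input 0, block {q0,q1} splits into {q0} and {q1}.
Stable partition: {q0} | {q3} | {q1} — 3 equivalence classes.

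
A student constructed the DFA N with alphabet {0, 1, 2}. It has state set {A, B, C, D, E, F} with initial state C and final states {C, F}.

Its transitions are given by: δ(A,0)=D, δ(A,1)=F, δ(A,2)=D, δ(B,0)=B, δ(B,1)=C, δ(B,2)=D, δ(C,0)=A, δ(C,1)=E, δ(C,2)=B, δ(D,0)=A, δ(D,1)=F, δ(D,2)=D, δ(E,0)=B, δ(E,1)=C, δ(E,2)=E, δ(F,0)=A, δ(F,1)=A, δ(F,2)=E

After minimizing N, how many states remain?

2

Initial partition by acceptance: {C,F} | {A,B,D,E}.
The partition is now stable with 2 blocks: {C,F} | {A,B,D,E}.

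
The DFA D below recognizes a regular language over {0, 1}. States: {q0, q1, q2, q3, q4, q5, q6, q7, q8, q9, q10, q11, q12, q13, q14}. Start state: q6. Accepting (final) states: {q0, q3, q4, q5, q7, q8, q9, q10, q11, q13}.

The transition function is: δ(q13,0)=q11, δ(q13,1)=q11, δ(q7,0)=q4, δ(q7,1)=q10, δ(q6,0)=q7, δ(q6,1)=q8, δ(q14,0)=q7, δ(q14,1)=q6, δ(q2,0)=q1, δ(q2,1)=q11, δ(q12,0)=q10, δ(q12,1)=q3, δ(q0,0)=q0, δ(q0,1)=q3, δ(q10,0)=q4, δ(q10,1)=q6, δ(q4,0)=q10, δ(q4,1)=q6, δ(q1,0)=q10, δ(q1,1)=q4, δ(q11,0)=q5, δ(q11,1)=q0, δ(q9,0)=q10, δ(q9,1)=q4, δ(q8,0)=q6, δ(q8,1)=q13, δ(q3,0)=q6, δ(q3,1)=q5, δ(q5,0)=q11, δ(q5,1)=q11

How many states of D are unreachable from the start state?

5

No path from q6 leads to q1, q2, q9, q12, q14; the other 10 states are all reachable.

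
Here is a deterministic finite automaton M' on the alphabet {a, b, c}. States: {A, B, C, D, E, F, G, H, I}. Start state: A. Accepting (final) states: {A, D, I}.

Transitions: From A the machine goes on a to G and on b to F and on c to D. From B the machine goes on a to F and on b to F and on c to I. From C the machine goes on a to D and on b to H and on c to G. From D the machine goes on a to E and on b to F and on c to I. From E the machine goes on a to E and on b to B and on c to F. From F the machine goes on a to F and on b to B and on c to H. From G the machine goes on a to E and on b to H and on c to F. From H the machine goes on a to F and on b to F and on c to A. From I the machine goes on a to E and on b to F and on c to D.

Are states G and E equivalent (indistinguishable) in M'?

First remove the unreachable states {C}; 8 states remain.
Initial partition by acceptance: {A,D,I} | {B,E,F,G,H}.
On input c, block {B,E,F,G,H} splits into {E,F,G} and {B,H}.
Refine {E,F,G} on symbol c: members go to different blocks, giving {E,G} and {F}.
Stable partition: {A,D,I} | {E,G} | {B,H} | {F} — 4 equivalence classes.
G and E lie in the same block of the stable partition, so they are equivalent — no string distinguishes them.

Yes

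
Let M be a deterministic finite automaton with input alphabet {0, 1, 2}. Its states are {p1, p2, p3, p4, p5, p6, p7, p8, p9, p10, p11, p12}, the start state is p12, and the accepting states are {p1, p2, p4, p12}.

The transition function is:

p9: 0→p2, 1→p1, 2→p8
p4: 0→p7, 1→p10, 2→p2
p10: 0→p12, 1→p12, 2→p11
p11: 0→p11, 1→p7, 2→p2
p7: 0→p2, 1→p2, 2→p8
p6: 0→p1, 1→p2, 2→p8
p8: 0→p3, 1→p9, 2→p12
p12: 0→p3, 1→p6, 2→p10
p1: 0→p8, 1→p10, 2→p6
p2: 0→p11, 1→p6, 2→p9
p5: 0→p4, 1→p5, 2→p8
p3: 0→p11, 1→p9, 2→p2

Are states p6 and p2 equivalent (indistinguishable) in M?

No

First remove the unreachable states {p4,p5}; 10 states remain.
Initial partition by acceptance: {p1,p2,p12} | {p3,p6,p7,p8,p9,p10,p11}.
On input 0, block {p3,p6,p7,p8,p9,p10,p11} splits into {p6,p7,p9,p10} and {p3,p8,p11}.
The partition is now stable with 3 blocks: {p1,p2,p12} | {p6,p7,p9,p10} | {p3,p8,p11}.
p6 and p2 end up in different blocks, so they are distinguishable. For instance, the string 'ε' is accepted from only p2.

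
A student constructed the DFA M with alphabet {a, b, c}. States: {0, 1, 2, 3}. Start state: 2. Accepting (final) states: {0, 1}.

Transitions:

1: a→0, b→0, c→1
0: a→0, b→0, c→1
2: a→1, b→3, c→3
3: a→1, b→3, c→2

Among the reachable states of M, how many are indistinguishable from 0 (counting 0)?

Initial partition by acceptance: {0,1} | {2,3}.
The partition is now stable with 2 blocks: {0,1} | {2,3}.
The equivalence class containing 0 is {0,1}, of size 2.

2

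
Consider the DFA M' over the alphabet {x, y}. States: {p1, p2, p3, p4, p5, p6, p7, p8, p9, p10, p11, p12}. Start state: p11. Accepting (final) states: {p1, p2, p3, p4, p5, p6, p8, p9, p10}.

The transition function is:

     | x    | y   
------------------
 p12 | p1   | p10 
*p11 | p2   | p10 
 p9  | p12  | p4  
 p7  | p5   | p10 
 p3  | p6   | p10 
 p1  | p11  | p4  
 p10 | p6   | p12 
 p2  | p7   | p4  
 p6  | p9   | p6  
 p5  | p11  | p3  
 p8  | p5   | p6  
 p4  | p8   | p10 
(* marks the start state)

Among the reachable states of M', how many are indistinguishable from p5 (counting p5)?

4

P0 = {p1,p2,p3,p4,p5,p6,p8,p9,p10} | {p7,p11,p12}.
Split {p1,p2,p3,p4,p5,p6,p8,p9,p10} by δ(·,x) → {p3,p4,p6,p8,p10} and {p1,p2,p5,p9}.
On input x, block {p3,p4,p6,p8,p10} splits into {p3,p4,p10} and {p6,p8}.
Split {p3,p4,p10} by δ(·,y) → {p3,p4} and {p10}.
The partition is now stable with 5 blocks: {p3,p4} | {p7,p11,p12} | {p1,p2,p5,p9} | {p6,p8} | {p10}.
State p5 belongs to the block {p1,p2,p5,p9}, which has 4 states.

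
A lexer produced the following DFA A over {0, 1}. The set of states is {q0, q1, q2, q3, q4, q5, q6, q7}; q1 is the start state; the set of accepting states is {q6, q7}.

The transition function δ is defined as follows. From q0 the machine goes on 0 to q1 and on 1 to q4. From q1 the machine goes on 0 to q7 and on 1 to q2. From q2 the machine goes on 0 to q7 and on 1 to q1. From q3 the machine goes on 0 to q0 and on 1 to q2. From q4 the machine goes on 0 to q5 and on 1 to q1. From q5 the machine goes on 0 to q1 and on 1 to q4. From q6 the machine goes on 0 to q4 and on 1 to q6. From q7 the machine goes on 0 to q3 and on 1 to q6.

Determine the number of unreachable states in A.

0

Every one of the 8 states is reachable from q1.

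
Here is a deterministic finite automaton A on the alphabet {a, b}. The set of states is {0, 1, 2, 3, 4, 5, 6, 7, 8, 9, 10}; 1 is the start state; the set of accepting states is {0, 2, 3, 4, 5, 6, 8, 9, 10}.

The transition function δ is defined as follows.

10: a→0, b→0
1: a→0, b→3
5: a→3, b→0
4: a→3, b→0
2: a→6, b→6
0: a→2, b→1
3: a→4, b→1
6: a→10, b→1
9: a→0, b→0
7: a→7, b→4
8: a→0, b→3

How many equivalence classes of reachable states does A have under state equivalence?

3

First remove the unreachable states {5,7,8,9}; 7 states remain.
P0 = {0,2,3,4,6,10} | {1}.
On input b, block {0,2,3,4,6,10} splits into {0,3,6} and {2,4,10}.
The partition is now stable with 3 blocks: {0,3,6} | {1} | {2,4,10}.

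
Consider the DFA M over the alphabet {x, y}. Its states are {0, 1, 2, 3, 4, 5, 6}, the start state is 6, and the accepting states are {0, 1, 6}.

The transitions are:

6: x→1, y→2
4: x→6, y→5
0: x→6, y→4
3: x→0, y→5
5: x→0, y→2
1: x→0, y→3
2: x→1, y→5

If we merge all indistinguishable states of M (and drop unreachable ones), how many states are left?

2

All states are reachable from the start state.
Start with accepting vs non-accepting: {0,1,6} | {2,3,4,5}.
The partition is now stable with 2 blocks: {0,1,6} | {2,3,4,5}.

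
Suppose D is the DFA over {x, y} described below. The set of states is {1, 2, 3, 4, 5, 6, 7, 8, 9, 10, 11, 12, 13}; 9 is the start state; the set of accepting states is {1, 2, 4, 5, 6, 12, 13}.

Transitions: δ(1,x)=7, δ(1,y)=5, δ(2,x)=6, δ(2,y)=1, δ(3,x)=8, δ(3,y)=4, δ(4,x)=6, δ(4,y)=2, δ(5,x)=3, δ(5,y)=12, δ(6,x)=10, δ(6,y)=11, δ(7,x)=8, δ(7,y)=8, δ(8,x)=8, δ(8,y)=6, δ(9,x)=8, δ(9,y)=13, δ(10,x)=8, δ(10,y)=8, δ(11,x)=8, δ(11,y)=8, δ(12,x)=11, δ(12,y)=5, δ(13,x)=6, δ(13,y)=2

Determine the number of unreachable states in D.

0

Every one of the 13 states is reachable from 9.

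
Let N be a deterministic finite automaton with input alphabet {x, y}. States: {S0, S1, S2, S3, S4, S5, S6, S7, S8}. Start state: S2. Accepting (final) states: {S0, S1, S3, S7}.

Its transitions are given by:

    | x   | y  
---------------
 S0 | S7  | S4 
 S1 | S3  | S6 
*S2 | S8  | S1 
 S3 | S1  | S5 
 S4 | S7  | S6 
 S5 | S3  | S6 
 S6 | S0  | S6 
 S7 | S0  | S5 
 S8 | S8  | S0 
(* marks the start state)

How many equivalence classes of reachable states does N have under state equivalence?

P0 = {S0,S1,S3,S7} | {S2,S4,S5,S6,S8}.
Refine {S2,S4,S5,S6,S8} on symbol x: members go to different blocks, giving {S4,S5,S6} and {S2,S8}.
No further refinement is possible. Final partition (3 blocks): {S0,S1,S3,S7} | {S4,S5,S6} | {S2,S8}.

3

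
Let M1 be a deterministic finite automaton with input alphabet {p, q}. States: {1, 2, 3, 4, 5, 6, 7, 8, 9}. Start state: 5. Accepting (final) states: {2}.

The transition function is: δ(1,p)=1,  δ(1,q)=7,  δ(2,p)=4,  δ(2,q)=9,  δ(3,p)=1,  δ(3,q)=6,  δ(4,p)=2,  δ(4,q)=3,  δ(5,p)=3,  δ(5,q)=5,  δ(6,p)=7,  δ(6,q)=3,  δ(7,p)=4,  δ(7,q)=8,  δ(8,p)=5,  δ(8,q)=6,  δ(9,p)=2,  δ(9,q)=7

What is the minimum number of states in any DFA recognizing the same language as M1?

Every state is reachable, so we keep all 9.
P0 = {2} | {1,3,4,5,6,7,8,9}.
On input p, block {1,3,4,5,6,7,8,9} splits into {1,3,5,6,7,8} and {4,9}.
Split {1,3,5,6,7,8} by δ(·,p) → {1,3,5,6,8} and {7}.
On input p, block {1,3,5,6,8} splits into {1,3,5,8} and {6}.
Split {1,3,5,8} by δ(·,q) → {3,8} and {1} and {5}.
On input p, block {3,8} splits into {3} and {8}.
Split {4,9} by δ(·,q) → {4} and {9}.
The partition is now stable with 9 blocks: {2} | {3} | {4} | {7} | {6} | {1} | {5} | {8} | {9}.

9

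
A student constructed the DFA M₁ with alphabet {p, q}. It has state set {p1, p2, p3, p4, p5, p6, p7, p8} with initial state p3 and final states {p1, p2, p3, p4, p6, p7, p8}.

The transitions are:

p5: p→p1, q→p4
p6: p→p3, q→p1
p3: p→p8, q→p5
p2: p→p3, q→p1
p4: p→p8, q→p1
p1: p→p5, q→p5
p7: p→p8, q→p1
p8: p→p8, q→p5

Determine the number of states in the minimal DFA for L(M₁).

4

States {p2,p6,p7} cannot be reached from the start state, so discard them.
Start with accepting vs non-accepting: {p1,p3,p4,p8} | {p5}.
On input p, block {p1,p3,p4,p8} splits into {p3,p4,p8} and {p1}.
On input q, block {p3,p4,p8} splits into {p3,p8} and {p4}.
No further refinement is possible. Final partition (4 blocks): {p3,p8} | {p5} | {p1} | {p4}.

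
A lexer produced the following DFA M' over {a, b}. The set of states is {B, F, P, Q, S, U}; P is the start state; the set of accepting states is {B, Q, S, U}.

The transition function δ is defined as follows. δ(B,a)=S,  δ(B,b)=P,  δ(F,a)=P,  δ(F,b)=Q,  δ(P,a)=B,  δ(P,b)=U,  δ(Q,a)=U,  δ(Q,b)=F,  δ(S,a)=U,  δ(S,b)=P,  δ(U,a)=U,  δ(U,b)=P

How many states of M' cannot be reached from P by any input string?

2

No path from P leads to F, Q; the other 4 states are all reachable.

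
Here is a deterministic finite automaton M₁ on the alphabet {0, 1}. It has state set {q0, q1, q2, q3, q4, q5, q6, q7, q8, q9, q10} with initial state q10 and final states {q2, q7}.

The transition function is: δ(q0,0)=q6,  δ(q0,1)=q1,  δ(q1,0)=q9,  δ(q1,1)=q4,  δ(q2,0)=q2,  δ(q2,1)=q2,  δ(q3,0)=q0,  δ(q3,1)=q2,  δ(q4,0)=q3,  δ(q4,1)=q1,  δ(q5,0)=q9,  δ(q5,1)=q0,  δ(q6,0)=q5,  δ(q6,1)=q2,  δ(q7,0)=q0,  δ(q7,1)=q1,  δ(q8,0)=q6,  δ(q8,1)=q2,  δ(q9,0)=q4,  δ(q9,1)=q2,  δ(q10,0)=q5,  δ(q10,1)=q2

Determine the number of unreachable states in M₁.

2

BFS from q10 reaches {q0, q1, q2, q3, q4, q5, q6, q9, q10}; the 2 state(s) q7, q8 are never visited.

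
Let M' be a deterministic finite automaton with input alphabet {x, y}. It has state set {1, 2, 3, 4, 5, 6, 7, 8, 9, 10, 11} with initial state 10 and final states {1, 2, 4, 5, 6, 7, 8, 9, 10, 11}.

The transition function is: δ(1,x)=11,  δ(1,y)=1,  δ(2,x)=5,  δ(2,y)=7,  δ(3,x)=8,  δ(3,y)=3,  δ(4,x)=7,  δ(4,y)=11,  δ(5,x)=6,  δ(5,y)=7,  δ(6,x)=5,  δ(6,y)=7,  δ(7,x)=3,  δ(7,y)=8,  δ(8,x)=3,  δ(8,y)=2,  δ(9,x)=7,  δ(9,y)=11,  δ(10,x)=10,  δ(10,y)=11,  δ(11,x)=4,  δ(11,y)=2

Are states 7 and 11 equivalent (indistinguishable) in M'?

First remove the unreachable states {1,9}; 9 states remain.
P0 = {2,4,5,6,7,8,10,11} | {3}.
Split {2,4,5,6,7,8,10,11} by δ(·,x) → {2,4,5,6,10,11} and {7,8}.
On input x, block {2,4,5,6,10,11} splits into {2,5,6,10,11} and {4}.
Refine {2,5,6,10,11} on symbol x: members go to different blocks, giving {2,5,6,10} and {11}.
On input y, block {2,5,6,10} splits into {2,5,6} and {10}.
Split {7,8} by δ(·,y) → {7} and {8}.
Stable partition: {2,5,6} | {3} | {7} | {4} | {11} | {10} | {8} — 7 equivalence classes.
7 and 11 end up in different blocks, so they are distinguishable. For instance, the string 'x' is accepted from only 11.

No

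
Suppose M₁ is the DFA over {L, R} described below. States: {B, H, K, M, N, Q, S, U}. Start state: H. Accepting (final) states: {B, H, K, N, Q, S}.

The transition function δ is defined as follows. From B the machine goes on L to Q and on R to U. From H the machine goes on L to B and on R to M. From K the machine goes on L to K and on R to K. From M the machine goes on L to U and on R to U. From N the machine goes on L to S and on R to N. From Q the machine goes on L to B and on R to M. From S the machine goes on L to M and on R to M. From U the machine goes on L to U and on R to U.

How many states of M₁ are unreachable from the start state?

No path from H leads to K, N, S; the other 5 states are all reachable.

3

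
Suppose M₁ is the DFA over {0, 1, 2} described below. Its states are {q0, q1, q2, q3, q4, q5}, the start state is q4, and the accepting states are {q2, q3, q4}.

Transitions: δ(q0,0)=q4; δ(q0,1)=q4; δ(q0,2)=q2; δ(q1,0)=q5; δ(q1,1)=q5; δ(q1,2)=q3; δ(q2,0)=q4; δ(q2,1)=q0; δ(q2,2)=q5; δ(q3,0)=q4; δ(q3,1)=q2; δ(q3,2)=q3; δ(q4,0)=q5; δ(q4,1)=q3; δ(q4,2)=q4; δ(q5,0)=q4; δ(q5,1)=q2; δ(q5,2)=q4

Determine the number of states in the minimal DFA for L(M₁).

First remove the unreachable states {q1}; 5 states remain.
P0 = {q2,q3,q4} | {q0,q5}.
Split {q2,q3,q4} by δ(·,0) → {q2,q3} and {q4}.
Refine {q2,q3} on symbol 1: members go to different blocks, giving {q2} and {q3}.
On input 1, block {q0,q5} splits into {q0} and {q5}.
The partition is now stable with 5 blocks: {q2} | {q0} | {q4} | {q3} | {q5}.

5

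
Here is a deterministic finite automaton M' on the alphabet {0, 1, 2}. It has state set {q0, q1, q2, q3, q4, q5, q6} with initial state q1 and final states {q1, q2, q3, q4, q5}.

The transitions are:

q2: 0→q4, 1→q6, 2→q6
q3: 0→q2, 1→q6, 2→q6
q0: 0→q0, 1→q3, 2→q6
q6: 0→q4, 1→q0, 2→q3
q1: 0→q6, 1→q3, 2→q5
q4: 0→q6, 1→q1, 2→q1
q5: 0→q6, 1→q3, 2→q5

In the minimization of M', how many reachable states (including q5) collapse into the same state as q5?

All states are reachable from the start state.
P0 = {q1,q2,q3,q4,q5} | {q0,q6}.
Split {q1,q2,q3,q4,q5} by δ(·,0) → {q1,q4,q5} and {q2,q3}.
On input 1, block {q1,q4,q5} splits into {q1,q5} and {q4}.
Split {q0,q6} by δ(·,0) → {q0} and {q6}.
Split {q2,q3} by δ(·,0) → {q2} and {q3}.
No further refinement is possible. Final partition (6 blocks): {q1,q5} | {q0} | {q2} | {q4} | {q6} | {q3}.
The equivalence class containing q5 is {q1,q5}, of size 2.

2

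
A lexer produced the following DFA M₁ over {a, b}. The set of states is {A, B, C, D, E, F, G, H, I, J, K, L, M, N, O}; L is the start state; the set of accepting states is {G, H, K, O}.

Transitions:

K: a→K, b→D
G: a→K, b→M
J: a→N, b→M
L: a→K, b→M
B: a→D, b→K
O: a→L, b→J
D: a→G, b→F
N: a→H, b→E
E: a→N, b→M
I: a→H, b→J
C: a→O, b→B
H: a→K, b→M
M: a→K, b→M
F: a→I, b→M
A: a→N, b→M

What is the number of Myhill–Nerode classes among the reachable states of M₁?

5

States {A,B,C,O} cannot be reached from the start state, so discard them.
Initial partition by acceptance: {G,H,K} | {D,E,F,I,J,L,M,N}.
Split {D,E,F,I,J,L,M,N} by δ(·,a) → {D,I,L,M,N} and {E,F,J}.
Refine {D,I,L,M,N} on symbol b: members go to different blocks, giving {D,I,N} and {L,M}.
Split {G,H,K} by δ(·,b) → {G,H} and {K}.
The partition is now stable with 5 blocks: {G,H} | {D,I,N} | {E,F,J} | {L,M} | {K}.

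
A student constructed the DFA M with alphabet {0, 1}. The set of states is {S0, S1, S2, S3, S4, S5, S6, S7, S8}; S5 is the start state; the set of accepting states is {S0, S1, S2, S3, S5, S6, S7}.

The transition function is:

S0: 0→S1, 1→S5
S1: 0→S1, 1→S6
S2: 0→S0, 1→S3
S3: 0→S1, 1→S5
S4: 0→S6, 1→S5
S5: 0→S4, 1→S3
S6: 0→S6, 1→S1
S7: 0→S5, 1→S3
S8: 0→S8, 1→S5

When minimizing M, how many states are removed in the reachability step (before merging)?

Starting at S5 and following transitions, the reachable set is {S1, S3, S4, S5, S6}. That leaves S0, S2, S7, S8 unreachable — 4 in total.

4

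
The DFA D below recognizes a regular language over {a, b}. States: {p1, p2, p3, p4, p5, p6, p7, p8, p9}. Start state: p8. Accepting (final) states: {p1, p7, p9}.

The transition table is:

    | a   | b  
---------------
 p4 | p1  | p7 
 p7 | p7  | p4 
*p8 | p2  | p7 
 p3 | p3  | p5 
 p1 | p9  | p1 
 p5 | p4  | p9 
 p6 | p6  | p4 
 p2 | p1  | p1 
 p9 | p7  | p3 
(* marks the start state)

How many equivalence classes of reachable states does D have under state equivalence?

Reachable states from the start: {p1,p2,p3,p4,p5,p7,p8,p9}. Unreachable: {p6} — drop them.
P0 = {p1,p7,p9} | {p2,p3,p4,p5,p8}.
Refine {p1,p7,p9} on symbol b: members go to different blocks, giving {p7,p9} and {p1}.
On input a, block {p2,p3,p4,p5,p8} splits into {p3,p5,p8} and {p2,p4}.
On input b, block {p7,p9} splits into {p7} and {p9}.
Split {p3,p5,p8} by δ(·,a) → {p5,p8} and {p3}.
On input b, block {p5,p8} splits into {p5} and {p8}.
Refine {p2,p4} on symbol b: members go to different blocks, giving {p2} and {p4}.
No further refinement is possible. Final partition (8 blocks): {p7} | {p5} | {p1} | {p2} | {p9} | {p3} | {p8} | {p4}.

8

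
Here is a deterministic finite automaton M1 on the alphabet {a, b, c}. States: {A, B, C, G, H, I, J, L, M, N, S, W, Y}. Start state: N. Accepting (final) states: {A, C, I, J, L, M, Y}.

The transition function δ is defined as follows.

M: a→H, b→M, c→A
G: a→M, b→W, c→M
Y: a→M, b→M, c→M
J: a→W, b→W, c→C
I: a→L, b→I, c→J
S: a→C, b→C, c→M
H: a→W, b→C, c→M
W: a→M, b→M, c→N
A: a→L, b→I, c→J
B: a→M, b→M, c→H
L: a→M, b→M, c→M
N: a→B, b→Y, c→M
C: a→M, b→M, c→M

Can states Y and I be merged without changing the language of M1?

States {G,S} cannot be reached from the start state, so discard them.
Initial partition by acceptance: {A,C,I,J,L,M,Y} | {B,H,N,W}.
Split {A,C,I,J,L,M,Y} by δ(·,a) → {A,C,I,L,Y} and {J,M}.
On input a, block {A,C,I,L,Y} splits into {C,L,Y} and {A,I}.
On input a, block {B,H,N,W} splits into {B,W} and {H,N}.
On input a, block {J,M} splits into {J} and {M}.
Stable partition: {C,L,Y} | {B,W} | {J} | {A,I} | {H,N} | {M} — 6 equivalence classes.
Y and I end up in different blocks, so they are distinguishable. For instance, the string 'aa' is accepted from only I.

No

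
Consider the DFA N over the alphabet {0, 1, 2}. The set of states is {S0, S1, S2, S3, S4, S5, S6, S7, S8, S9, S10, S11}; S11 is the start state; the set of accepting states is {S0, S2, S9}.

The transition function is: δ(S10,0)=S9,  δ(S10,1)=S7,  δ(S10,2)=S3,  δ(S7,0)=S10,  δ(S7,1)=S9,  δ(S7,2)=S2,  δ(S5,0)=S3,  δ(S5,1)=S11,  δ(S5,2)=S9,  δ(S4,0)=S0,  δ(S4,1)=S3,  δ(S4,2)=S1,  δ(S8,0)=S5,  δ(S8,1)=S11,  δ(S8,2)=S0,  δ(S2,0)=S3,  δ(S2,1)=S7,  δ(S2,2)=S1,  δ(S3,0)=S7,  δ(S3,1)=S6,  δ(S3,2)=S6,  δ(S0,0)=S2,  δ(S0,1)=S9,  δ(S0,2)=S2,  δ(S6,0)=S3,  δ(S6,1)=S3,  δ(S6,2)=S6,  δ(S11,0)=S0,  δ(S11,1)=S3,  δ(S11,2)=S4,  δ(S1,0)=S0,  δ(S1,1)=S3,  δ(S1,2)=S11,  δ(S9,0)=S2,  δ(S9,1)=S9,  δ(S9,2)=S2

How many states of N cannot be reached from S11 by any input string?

No path from S11 leads to S5, S8; the other 10 states are all reachable.

2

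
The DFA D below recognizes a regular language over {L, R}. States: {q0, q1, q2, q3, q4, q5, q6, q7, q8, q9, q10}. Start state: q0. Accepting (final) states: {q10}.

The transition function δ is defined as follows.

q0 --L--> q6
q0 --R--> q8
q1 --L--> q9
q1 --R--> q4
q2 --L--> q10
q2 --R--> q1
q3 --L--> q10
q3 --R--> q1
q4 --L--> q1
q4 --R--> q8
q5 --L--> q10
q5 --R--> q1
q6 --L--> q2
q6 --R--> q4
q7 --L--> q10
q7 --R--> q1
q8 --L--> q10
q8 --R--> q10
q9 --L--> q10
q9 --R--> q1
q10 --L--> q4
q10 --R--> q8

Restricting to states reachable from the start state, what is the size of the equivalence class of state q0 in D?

2

Reachable states from the start: {q0,q1,q2,q4,q6,q8,q9,q10}. Unreachable: {q3,q5,q7} — drop them.
Initial partition by acceptance: {q10} | {q0,q1,q2,q4,q6,q8,q9}.
On input L, block {q0,q1,q2,q4,q6,q8,q9} splits into {q0,q1,q4,q6} and {q2,q8,q9}.
Refine {q0,q1,q4,q6} on symbol L: members go to different blocks, giving {q0,q4} and {q1,q6}.
Refine {q2,q8,q9} on symbol R: members go to different blocks, giving {q2,q9} and {q8}.
No further refinement is possible. Final partition (5 blocks): {q10} | {q0,q4} | {q2,q9} | {q1,q6} | {q8}.
The equivalence class containing q0 is {q0,q4}, of size 2.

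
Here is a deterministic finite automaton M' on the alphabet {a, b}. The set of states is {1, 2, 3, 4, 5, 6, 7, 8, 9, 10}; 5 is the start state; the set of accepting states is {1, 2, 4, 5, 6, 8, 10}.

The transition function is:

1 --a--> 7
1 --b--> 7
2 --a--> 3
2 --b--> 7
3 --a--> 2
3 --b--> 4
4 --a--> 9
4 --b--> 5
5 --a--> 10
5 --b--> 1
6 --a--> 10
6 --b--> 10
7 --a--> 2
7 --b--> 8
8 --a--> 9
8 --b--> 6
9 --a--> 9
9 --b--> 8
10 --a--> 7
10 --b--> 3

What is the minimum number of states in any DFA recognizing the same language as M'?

5

All states are reachable from the start state.
Initial partition by acceptance: {1,2,4,5,6,8,10} | {3,7,9}.
Split {1,2,4,5,6,8,10} by δ(·,a) → {1,2,4,8,10} and {5,6}.
Refine {1,2,4,8,10} on symbol b: members go to different blocks, giving {1,2,10} and {4,8}.
Refine {3,7,9} on symbol a: members go to different blocks, giving {3,7} and {9}.
No further refinement is possible. Final partition (5 blocks): {1,2,10} | {3,7} | {5,6} | {4,8} | {9}.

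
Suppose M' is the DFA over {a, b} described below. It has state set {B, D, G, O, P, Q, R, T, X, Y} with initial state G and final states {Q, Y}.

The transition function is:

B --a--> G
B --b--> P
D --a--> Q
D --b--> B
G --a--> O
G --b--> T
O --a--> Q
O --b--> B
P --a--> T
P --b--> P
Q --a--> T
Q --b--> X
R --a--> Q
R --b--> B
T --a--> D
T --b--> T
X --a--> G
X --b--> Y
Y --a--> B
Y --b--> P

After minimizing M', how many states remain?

6

First remove the unreachable states {R}; 9 states remain.
Initial partition by acceptance: {Q,Y} | {B,D,G,O,P,T,X}.
On input a, block {B,D,G,O,P,T,X} splits into {B,G,P,T,X} and {D,O}.
Split {B,G,P,T,X} by δ(·,a) → {B,P,X} and {G,T}.
On input a, block {Q,Y} splits into {Y} and {Q}.
On input b, block {B,P,X} splits into {B,P} and {X}.
Stable partition: {Y} | {B,P} | {D,O} | {G,T} | {Q} | {X} — 6 equivalence classes.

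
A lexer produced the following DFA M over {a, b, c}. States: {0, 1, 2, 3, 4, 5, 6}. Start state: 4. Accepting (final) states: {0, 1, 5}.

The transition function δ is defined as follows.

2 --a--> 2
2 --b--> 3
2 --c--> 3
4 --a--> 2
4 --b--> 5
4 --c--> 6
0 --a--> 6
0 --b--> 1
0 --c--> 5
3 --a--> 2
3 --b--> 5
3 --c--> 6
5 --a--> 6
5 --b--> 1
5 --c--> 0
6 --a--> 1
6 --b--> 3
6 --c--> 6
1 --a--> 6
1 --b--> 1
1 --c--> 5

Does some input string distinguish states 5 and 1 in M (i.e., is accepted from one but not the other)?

No

Every state is reachable, so we keep all 7.
P0 = {0,1,5} | {2,3,4,6}.
On input a, block {2,3,4,6} splits into {2,3,4} and {6}.
Split {2,3,4} by δ(·,b) → {3,4} and {2}.
The partition is now stable with 4 blocks: {0,1,5} | {3,4} | {6} | {2}.
5 and 1 lie in the same block of the stable partition, so they are equivalent — no string distinguishes them.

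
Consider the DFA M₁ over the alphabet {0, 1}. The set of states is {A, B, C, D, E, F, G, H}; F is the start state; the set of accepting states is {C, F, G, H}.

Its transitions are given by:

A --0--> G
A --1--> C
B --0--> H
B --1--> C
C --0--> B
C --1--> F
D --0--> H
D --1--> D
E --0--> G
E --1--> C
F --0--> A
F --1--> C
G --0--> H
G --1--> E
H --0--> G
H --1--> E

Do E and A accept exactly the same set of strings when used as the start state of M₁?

First remove the unreachable states {D}; 7 states remain.
Initial partition by acceptance: {C,F,G,H} | {A,B,E}.
Refine {C,F,G,H} on symbol 0: members go to different blocks, giving {C,F} and {G,H}.
The partition is now stable with 3 blocks: {C,F} | {A,B,E} | {G,H}.
E and A lie in the same block of the stable partition, so they are equivalent — no string distinguishes them.

Yes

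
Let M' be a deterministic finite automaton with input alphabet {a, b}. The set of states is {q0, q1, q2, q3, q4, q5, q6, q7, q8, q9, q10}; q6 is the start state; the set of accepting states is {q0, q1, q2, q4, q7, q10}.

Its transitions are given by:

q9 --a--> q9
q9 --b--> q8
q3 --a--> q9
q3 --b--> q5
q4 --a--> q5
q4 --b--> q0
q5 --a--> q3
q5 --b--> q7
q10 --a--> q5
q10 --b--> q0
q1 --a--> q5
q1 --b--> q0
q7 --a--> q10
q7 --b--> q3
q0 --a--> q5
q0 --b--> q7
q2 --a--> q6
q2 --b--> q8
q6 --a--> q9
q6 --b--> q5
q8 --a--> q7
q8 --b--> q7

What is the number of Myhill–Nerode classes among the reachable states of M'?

7

First remove the unreachable states {q1,q2,q4}; 8 states remain.
Start with accepting vs non-accepting: {q0,q7,q10} | {q3,q5,q6,q8,q9}.
Split {q0,q7,q10} by δ(·,a) → {q0,q10} and {q7}.
Refine {q0,q10} on symbol b: members go to different blocks, giving {q0} and {q10}.
Refine {q3,q5,q6,q8,q9} on symbol a: members go to different blocks, giving {q3,q5,q6,q9} and {q8}.
Split {q3,q5,q6,q9} by δ(·,b) → {q3,q6} and {q5} and {q9}.
No further refinement is possible. Final partition (7 blocks): {q0} | {q3,q6} | {q7} | {q10} | {q8} | {q5} | {q9}.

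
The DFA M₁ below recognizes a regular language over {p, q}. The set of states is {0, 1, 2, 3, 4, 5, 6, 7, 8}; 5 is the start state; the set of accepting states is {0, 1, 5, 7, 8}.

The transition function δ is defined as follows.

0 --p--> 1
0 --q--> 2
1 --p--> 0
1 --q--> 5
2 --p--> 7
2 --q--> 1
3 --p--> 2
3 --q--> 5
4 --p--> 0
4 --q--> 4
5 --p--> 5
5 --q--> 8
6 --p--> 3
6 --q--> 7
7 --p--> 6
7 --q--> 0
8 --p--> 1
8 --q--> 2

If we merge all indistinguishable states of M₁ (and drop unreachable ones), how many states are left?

7

States {4} cannot be reached from the start state, so discard them.
Start with accepting vs non-accepting: {0,1,5,7,8} | {2,3,6}.
Refine {0,1,5,7,8} on symbol p: members go to different blocks, giving {0,1,5,8} and {7}.
Refine {0,1,5,8} on symbol q: members go to different blocks, giving {0,8} and {1,5}.
On input p, block {2,3,6} splits into {3,6} and {2}.
Refine {3,6} on symbol p: members go to different blocks, giving {3} and {6}.
Refine {1,5} on symbol p: members go to different blocks, giving {1} and {5}.
Stable partition: {0,8} | {3} | {7} | {1} | {2} | {6} | {5} — 7 equivalence classes.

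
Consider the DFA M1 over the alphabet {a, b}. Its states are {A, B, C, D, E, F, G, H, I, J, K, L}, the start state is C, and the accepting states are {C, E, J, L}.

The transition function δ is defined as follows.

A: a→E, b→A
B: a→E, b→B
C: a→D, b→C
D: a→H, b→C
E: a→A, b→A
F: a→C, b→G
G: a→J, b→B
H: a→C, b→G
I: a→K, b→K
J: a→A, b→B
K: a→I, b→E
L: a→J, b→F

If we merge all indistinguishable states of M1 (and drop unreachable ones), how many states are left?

States {F,I,K,L} cannot be reached from the start state, so discard them.
P0 = {C,E,J} | {A,B,D,G,H}.
On input b, block {C,E,J} splits into {E,J} and {C}.
Split {A,B,D,G,H} by δ(·,a) → {A,B,G} and {D} and {H}.
The partition is now stable with 5 blocks: {E,J} | {A,B,G} | {C} | {D} | {H}.

5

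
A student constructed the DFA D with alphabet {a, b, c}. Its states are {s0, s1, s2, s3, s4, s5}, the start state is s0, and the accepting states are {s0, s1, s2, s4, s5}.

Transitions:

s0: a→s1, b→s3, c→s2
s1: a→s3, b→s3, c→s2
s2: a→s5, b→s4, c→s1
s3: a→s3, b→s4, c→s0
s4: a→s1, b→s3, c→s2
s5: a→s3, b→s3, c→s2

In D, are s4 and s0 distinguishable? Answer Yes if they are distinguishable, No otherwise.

All states are reachable from the start state.
Initial partition by acceptance: {s0,s1,s2,s4,s5} | {s3}.
On input a, block {s0,s1,s2,s4,s5} splits into {s0,s2,s4} and {s1,s5}.
Split {s0,s2,s4} by δ(·,b) → {s0,s4} and {s2}.
The partition is now stable with 4 blocks: {s0,s4} | {s3} | {s1,s5} | {s2}.
s4 and s0 lie in the same block of the stable partition, so they are equivalent — no string distinguishes them.

No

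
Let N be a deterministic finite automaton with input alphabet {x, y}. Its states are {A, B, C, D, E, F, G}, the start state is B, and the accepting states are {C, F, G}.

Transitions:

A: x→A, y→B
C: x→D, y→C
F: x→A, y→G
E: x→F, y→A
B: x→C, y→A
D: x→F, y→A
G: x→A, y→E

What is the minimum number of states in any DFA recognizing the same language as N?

6

Every state is reachable, so we keep all 7.
P0 = {C,F,G} | {A,B,D,E}.
Split {C,F,G} by δ(·,y) → {C,F} and {G}.
Refine {C,F} on symbol y: members go to different blocks, giving {C} and {F}.
Refine {A,B,D,E} on symbol x: members go to different blocks, giving {D,E} and {A} and {B}.
Stable partition: {C} | {D,E} | {G} | {F} | {A} | {B} — 6 equivalence classes.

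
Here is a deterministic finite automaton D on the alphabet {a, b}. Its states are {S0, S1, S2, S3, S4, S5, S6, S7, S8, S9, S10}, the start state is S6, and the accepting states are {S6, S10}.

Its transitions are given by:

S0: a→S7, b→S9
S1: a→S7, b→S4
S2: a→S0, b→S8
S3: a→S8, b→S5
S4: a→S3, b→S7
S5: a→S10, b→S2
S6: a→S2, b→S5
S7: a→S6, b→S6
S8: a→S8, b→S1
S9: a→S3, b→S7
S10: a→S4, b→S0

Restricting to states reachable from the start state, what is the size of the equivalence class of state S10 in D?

1

Every state is reachable, so we keep all 11.
Initial partition by acceptance: {S6,S10} | {S0,S1,S2,S3,S4,S5,S7,S8,S9}.
Split {S0,S1,S2,S3,S4,S5,S7,S8,S9} by δ(·,a) → {S0,S1,S2,S3,S4,S8,S9} and {S5,S7}.
Split {S6,S10} by δ(·,b) → {S6} and {S10}.
On input a, block {S0,S1,S2,S3,S4,S8,S9} splits into {S2,S3,S4,S8,S9} and {S0,S1}.
Split {S2,S3,S4,S8,S9} by δ(·,a) → {S3,S4,S8,S9} and {S2}.
Refine {S3,S4,S8,S9} on symbol b: members go to different blocks, giving {S3,S4,S9} and {S8}.
Split {S3,S4,S9} by δ(·,a) → {S4,S9} and {S3}.
On input a, block {S5,S7} splits into {S5} and {S7}.
The partition is now stable with 9 blocks: {S6} | {S4,S9} | {S5} | {S10} | {S0,S1} | {S2} | {S8} | {S3} | {S7}.
State S10 belongs to the block {S10}, which has 1 states.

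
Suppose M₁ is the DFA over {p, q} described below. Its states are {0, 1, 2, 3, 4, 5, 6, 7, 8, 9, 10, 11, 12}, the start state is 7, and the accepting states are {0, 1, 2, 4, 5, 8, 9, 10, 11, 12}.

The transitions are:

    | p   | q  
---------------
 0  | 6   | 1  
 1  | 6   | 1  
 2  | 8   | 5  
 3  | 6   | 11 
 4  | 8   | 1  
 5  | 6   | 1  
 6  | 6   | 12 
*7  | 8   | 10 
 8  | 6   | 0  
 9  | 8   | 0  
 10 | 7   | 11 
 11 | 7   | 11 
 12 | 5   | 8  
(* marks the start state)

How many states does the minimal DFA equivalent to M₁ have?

States {2,3,4,9} cannot be reached from the start state, so discard them.
Start with accepting vs non-accepting: {0,1,5,8,10,11,12} | {6,7}.
Refine {0,1,5,8,10,11,12} on symbol p: members go to different blocks, giving {0,1,5,8,10,11} and {12}.
Split {6,7} by δ(·,p) → {6} and {7}.
Split {0,1,5,8,10,11} by δ(·,p) → {0,1,5,8} and {10,11}.
Stable partition: {0,1,5,8} | {6} | {12} | {7} | {10,11} — 5 equivalence classes.

5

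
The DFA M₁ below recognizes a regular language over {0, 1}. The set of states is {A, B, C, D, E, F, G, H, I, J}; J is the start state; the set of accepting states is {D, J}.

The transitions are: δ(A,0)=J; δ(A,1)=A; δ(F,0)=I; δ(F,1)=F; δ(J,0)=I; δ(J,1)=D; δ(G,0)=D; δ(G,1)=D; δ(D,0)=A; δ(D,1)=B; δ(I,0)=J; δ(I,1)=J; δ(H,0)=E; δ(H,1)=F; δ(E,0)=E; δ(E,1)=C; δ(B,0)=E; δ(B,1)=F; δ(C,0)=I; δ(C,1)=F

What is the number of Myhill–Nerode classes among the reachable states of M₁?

6

Reachable states from the start: {A,B,C,D,E,F,I,J}. Unreachable: {G,H} — drop them.
Initial partition by acceptance: {D,J} | {A,B,C,E,F,I}.
On input 1, block {D,J} splits into {D} and {J}.
Split {A,B,C,E,F,I} by δ(·,0) → {B,C,E,F} and {A,I}.
Refine {B,C,E,F} on symbol 0: members go to different blocks, giving {B,E} and {C,F}.
Refine {A,I} on symbol 1: members go to different blocks, giving {A} and {I}.
Stable partition: {D} | {B,E} | {J} | {A} | {C,F} | {I} — 6 equivalence classes.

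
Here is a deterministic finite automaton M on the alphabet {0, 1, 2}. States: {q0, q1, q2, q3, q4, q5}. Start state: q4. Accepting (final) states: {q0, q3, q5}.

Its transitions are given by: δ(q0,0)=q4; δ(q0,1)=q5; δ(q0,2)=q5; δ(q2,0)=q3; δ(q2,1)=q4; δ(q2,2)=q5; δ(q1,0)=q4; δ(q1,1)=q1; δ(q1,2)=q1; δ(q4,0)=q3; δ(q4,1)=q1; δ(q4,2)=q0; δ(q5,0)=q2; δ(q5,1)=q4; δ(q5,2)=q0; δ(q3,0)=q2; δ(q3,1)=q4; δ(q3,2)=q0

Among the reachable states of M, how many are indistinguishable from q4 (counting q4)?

All states are reachable from the start state.
P0 = {q0,q3,q5} | {q1,q2,q4}.
Refine {q0,q3,q5} on symbol 1: members go to different blocks, giving {q3,q5} and {q0}.
On input 0, block {q1,q2,q4} splits into {q2,q4} and {q1}.
On input 1, block {q2,q4} splits into {q2} and {q4}.
The partition is now stable with 5 blocks: {q3,q5} | {q2} | {q0} | {q1} | {q4}.
State q4 belongs to the block {q4}, which has 1 states.

1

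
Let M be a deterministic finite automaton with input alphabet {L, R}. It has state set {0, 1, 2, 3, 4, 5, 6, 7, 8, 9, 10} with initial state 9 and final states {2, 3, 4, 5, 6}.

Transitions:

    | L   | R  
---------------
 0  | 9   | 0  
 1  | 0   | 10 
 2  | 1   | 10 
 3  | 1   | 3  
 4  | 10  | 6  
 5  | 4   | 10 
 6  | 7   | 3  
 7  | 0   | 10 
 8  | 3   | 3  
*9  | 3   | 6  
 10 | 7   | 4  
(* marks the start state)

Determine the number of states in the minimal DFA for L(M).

States {2,5,8} cannot be reached from the start state, so discard them.
Initial partition by acceptance: {3,4,6} | {0,1,7,9,10}.
On input L, block {0,1,7,9,10} splits into {0,1,7,10} and {9}.
Split {0,1,7,10} by δ(·,L) → {1,7,10} and {0}.
Refine {1,7,10} on symbol L: members go to different blocks, giving {1,7} and {10}.
Split {3,4,6} by δ(·,L) → {3,6} and {4}.
The partition is now stable with 6 blocks: {3,6} | {1,7} | {9} | {0} | {10} | {4}.

6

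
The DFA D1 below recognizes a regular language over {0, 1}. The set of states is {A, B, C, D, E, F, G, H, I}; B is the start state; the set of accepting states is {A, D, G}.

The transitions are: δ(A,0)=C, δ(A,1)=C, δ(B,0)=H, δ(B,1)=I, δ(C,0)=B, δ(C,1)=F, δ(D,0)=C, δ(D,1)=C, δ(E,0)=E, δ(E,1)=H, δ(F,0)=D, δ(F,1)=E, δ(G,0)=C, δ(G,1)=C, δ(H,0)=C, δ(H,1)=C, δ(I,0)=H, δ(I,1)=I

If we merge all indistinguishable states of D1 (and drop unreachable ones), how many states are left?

6

States {A,G} cannot be reached from the start state, so discard them.
Initial partition by acceptance: {D} | {B,C,E,F,H,I}.
On input 0, block {B,C,E,F,H,I} splits into {B,C,E,H,I} and {F}.
Refine {B,C,E,H,I} on symbol 1: members go to different blocks, giving {B,E,H,I} and {C}.
Refine {B,E,H,I} on symbol 0: members go to different blocks, giving {B,E,I} and {H}.
Refine {B,E,I} on symbol 0: members go to different blocks, giving {B,I} and {E}.
No further refinement is possible. Final partition (6 blocks): {D} | {B,I} | {F} | {C} | {H} | {E}.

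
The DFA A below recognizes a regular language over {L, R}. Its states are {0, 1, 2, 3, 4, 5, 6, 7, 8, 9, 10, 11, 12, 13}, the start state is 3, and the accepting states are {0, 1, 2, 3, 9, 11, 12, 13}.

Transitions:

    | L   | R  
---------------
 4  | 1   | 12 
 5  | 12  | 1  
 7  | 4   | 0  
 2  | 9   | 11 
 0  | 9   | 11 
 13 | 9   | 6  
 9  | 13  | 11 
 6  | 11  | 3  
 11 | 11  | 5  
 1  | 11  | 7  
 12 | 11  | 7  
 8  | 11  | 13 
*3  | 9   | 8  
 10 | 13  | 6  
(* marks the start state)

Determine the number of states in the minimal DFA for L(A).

8

Reachable states from the start: {0,1,3,4,5,6,7,8,9,11,12,13}. Unreachable: {2,10} — drop them.
Initial partition by acceptance: {0,1,3,9,11,12,13} | {4,5,6,7,8}.
On input R, block {0,1,3,9,11,12,13} splits into {1,3,11,12,13} and {0,9}.
Split {1,3,11,12,13} by δ(·,L) → {1,11,12} and {3,13}.
Refine {4,5,6,7,8} on symbol L: members go to different blocks, giving {4,5,6,8} and {7}.
On input R, block {1,11,12} splits into {1,12} and {11}.
Split {4,5,6,8} by δ(·,L) → {4,5} and {6,8}.
Split {0,9} by δ(·,L) → {0} and {9}.
No further refinement is possible. Final partition (8 blocks): {1,12} | {4,5} | {0} | {3,13} | {7} | {11} | {6,8} | {9}.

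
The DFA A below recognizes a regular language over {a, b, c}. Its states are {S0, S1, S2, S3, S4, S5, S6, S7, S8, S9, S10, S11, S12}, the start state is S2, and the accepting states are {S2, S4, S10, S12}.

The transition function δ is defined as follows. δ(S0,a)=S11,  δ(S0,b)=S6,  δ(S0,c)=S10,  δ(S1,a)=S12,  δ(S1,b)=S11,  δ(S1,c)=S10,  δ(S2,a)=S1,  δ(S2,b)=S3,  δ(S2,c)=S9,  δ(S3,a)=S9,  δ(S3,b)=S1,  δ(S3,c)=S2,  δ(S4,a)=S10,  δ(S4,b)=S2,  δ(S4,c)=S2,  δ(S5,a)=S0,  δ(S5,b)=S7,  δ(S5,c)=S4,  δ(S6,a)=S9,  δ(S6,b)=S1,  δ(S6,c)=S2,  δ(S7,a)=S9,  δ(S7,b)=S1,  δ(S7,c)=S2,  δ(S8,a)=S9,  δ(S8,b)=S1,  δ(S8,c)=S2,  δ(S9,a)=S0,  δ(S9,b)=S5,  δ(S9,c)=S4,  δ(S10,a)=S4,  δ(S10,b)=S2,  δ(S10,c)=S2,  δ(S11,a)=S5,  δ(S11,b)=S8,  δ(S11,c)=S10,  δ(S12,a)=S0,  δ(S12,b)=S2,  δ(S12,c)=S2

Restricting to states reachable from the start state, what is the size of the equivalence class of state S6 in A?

4

All states are reachable from the start state.
P0 = {S2,S4,S10,S12} | {S0,S1,S3,S5,S6,S7,S8,S9,S11}.
On input a, block {S2,S4,S10,S12} splits into {S2,S12} and {S4,S10}.
On input b, block {S2,S12} splits into {S2} and {S12}.
On input a, block {S0,S1,S3,S5,S6,S7,S8,S9,S11} splits into {S0,S3,S5,S6,S7,S8,S9,S11} and {S1}.
On input b, block {S0,S3,S5,S6,S7,S8,S9,S11} splits into {S0,S5,S9,S11} and {S3,S6,S7,S8}.
On input b, block {S0,S5,S9,S11} splits into {S0,S5,S11} and {S9}.
No further refinement is possible. Final partition (7 blocks): {S2} | {S0,S5,S11} | {S4,S10} | {S12} | {S1} | {S3,S6,S7,S8} | {S9}.
State S6 belongs to the block {S3,S6,S7,S8}, which has 4 states.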